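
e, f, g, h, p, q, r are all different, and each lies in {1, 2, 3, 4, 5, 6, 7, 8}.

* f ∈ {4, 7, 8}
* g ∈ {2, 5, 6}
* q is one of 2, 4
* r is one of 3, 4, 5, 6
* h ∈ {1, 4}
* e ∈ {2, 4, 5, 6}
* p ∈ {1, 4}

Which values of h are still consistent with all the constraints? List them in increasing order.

1, 4

h and p share exactly the 2 values {1, 4}; by pigeonhole those values go to them, so strike 1, 4 from e, f, q, r.
q must be 2 (only option left). Remove 2 from e, g.
The 2 variables e and g are confined to {5, 6}, which locks those values in; drop them from r.
That leaves r = 3.
No further eliminations apply; h can still be any of 1, 4.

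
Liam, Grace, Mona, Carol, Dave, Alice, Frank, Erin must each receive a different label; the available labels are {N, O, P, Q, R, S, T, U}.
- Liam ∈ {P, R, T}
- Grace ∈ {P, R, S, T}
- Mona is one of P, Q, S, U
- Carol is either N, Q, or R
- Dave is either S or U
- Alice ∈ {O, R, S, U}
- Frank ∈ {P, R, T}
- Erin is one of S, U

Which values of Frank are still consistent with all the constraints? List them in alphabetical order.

Among the 8 variables, N fits only Carol (and all 8 values in {N, O, P, Q, R, S, T, U} must be used), so Carol = N.
Among the 7 still-open variables, O fits only Alice (and all 7 values in {O, P, Q, R, S, T, U} must be used), so Alice = O.
Among the 6 still-open variables, Q fits only Mona (and all 6 values in {P, Q, R, S, T, U} must be used), so Mona = Q.
Dave and Erin share exactly the 2 values {S, U}; by pigeonhole those values go to them, so strike S, U from Grace.
No further eliminations apply; Frank can still be any of P, R, T.

P, R, T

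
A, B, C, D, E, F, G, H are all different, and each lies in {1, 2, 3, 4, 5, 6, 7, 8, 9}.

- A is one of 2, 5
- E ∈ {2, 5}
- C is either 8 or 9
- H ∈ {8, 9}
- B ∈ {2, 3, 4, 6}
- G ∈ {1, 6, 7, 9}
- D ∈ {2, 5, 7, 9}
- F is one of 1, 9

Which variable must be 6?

G

The 2 variables A and E are confined to {2, 5}, which locks those values in; drop them from B, D.
C and H between them cover only {8, 9} — a naked pair. Remove those values from D, F, G.
That leaves D = 7. Remove 7 from G.
F must be 1 (only option left). Strike 1 from G.
So 6 goes to G.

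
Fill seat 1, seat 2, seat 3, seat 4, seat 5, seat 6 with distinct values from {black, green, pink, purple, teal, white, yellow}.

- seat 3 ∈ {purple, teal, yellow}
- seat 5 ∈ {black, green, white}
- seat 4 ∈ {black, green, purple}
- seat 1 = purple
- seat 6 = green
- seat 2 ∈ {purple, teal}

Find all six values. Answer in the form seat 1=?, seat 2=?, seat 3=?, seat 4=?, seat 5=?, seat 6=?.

seat 1=purple, seat 2=teal, seat 3=yellow, seat 4=black, seat 5=white, seat 6=green

seat 1 must be purple (only option left). So seat 2, seat 3, seat 4 can't be purple.
seat 2's domain is down to {teal}, so seat 2 = teal. Strike teal from seat 3.
seat 3's domain is down to {yellow}, so seat 3 = yellow.
That leaves seat 6 = green. Remove green from seat 4, seat 5.
seat 4's domain is down to {black}, so seat 4 = black. Remove black from seat 5.
seat 5 has just one choice, so seat 5 = white.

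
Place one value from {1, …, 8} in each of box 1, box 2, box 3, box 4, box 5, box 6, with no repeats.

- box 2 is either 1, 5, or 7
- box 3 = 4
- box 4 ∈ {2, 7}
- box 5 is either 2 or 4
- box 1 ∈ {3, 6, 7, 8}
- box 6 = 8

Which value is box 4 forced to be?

7

box 3 has just one choice, so box 3 = 4. Remove 4 from box 5.
box 5 must be 2 (only option left). Strike 2 from box 4.
So box 4 = 7.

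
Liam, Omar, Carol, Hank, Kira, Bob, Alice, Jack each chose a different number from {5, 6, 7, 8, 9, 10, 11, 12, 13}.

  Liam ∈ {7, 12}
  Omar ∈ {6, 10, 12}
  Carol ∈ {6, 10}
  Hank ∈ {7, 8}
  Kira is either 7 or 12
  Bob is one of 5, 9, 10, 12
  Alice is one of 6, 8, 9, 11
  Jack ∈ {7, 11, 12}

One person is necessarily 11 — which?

Jack

Among the 8 variables, 5 fits only Bob (and all 8 values in {5, 6, 7, 8, 9, 10, 11, 12} must be used), so Bob = 5.
Among the 7 still-open variables, 9 fits only Alice (and all 7 values in {6, 7, 8, 9, 10, 11, 12} must be used), so Alice = 9.
Among the 6 still-open variables, 8 fits only Hank (and all 6 values in {6, 7, 8, 10, 11, 12} must be used), so Hank = 8.
The 5 still-open variables together cover exactly {6, 7, 10, 11, 12} — 5 values for 5 variables — and 11 appears only in Jack's list, so Jack = 11.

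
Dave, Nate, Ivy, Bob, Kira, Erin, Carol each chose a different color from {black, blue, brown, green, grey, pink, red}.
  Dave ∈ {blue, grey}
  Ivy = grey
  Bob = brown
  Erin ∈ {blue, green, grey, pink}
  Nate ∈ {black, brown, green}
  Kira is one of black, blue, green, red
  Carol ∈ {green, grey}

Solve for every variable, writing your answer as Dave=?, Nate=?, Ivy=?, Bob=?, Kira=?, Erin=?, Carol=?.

Ivy must be grey (only option left). Strike grey from Dave, Erin, Carol.
Bob must be brown (only option left). Strike brown from Nate.
Carol must be green (only option left). Remove green from Nate, Kira, Erin.
Dave must be blue (only option left). Strike blue from Kira, Erin.
Nate has just one choice, so Nate = black. Strike black from Kira.
Kira must be red (only option left).
Erin has just one choice, so Erin = pink.

Dave=blue, Nate=black, Ivy=grey, Bob=brown, Kira=red, Erin=pink, Carol=green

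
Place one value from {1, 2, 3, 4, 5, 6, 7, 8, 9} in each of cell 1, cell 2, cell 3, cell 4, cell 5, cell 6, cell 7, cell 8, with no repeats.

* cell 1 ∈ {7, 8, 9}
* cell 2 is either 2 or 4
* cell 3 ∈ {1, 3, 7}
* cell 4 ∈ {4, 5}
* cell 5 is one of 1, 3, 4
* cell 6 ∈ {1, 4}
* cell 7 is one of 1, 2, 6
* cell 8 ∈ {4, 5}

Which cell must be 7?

cell 3

The 2 variables cell 4 and cell 8 are confined to {4, 5}, which locks those values in; drop them from cell 2, cell 5, cell 6.
That leaves cell 2 = 2. Strike 2 from cell 7.
That leaves cell 6 = 1. Strike 1 from cell 3, cell 5, cell 7.
cell 7's domain is down to {6}, so cell 7 = 6.
That leaves cell 5 = 3. Eliminate 3 elsewhere: cell 3.
So 7 goes to cell 3.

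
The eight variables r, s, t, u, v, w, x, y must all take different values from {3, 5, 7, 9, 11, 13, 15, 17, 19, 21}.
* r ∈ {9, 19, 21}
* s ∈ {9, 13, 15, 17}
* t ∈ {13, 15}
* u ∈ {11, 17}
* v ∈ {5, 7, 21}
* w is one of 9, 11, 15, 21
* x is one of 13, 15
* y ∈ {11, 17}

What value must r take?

t and x between them cover only {13, 15} — a naked pair. Remove those values from s, w.
u and y between them cover only {11, 17} — a naked pair. Remove those values from s, w.
That leaves s = 9. Strike 9 from r, w.
w's domain is down to {21}, so w = 21. Strike 21 from r, v.
So r = 19.

19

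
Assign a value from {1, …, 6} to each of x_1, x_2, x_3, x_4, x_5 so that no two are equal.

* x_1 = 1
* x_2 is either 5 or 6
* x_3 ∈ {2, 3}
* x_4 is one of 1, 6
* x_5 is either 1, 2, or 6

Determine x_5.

2

x_1 has just one choice, so x_1 = 1. Strike 1 from x_4, x_5.
x_4 must be 6 (only option left). Remove 6 from x_2, x_5.
So x_5 = 2.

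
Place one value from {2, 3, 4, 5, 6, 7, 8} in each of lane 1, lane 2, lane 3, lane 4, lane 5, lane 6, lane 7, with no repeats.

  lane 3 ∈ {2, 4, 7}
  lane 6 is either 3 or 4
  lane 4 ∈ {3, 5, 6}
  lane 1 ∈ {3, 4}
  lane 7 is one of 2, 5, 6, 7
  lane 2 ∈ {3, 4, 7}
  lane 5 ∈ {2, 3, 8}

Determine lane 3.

2

The 7 variables together cover exactly {2, 3, 4, 5, 6, 7, 8} — 7 values for 7 variables — and 8 appears only in lane 5's list, so lane 5 = 8.
The 2 variables lane 1 and lane 6 are confined to {3, 4}, which locks those values in; drop them from lane 2, lane 3, lane 4.
lane 2's domain is down to {7}, so lane 2 = 7. Strike 7 from lane 3, lane 7.
So lane 3 = 2.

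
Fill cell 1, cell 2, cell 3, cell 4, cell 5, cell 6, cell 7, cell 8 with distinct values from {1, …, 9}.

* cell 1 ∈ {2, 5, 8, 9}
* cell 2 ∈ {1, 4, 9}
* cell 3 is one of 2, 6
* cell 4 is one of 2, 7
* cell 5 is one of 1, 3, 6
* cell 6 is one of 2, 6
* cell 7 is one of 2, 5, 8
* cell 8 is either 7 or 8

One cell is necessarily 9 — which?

cell 1

cell 3 and cell 6 share exactly the 2 values {2, 6}; by pigeonhole those values go to them, so strike 2, 6 from cell 1, cell 4, cell 5, cell 7.
cell 4's domain is down to {7}, so cell 4 = 7. Eliminate 7 elsewhere: cell 8.
cell 8's domain is down to {8}, so cell 8 = 8. Eliminate 8 elsewhere: cell 1, cell 7.
cell 7's domain is down to {5}, so cell 7 = 5. Strike 5 from cell 1.
So 9 goes to cell 1.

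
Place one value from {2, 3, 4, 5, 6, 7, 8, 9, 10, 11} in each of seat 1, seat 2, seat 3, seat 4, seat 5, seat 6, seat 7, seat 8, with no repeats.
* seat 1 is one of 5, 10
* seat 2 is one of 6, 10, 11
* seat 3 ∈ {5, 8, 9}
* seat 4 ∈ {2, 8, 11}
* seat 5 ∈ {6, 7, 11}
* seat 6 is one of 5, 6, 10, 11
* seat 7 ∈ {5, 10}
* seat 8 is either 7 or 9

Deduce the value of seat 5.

Among the 8 variables, 2 fits only seat 4 (and all 8 values in {2, 5, 6, 7, 8, 9, 10, 11} must be used), so seat 4 = 2.
Among the 7 still-open variables, 8 fits only seat 3 (and all 7 values in {5, 6, 7, 8, 9, 10, 11} must be used), so seat 3 = 8.
The 6 still-open variables together cover exactly {5, 6, 7, 9, 10, 11} — 6 values for 6 variables — and 9 appears only in seat 8's list, so seat 8 = 9.
The 5 still-open variables together cover exactly {5, 6, 7, 10, 11} — 5 values for 5 variables — and 7 appears only in seat 5's list, so seat 5 = 7.

7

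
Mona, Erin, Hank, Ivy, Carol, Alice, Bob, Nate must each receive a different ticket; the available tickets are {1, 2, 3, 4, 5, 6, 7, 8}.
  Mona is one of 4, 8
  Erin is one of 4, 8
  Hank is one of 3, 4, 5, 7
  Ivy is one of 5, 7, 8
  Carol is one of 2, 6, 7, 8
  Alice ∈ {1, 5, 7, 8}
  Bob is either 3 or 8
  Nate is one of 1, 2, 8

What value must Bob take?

The 8 variables together cover exactly {1, 2, 3, 4, 5, 6, 7, 8} — 8 values for 8 variables — and 6 appears only in Carol's list, so Carol = 6.
The 7 still-open variables together cover exactly {1, 2, 3, 4, 5, 7, 8} — 7 values for 7 variables — and 2 appears only in Nate's list, so Nate = 2.
Among the 6 still-open variables, 1 fits only Alice (and all 6 values in {1, 3, 4, 5, 7, 8} must be used), so Alice = 1.
The 2 variables Mona and Erin are confined to {4, 8}, which locks those values in; drop them from Hank, Ivy, Bob.
So Bob = 3.

3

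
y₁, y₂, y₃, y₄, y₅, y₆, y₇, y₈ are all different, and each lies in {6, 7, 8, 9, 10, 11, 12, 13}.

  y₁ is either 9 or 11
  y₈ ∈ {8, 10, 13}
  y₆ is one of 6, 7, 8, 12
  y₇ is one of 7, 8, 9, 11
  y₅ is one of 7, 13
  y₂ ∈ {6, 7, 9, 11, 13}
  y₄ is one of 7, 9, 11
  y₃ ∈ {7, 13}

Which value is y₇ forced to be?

The 8 variables together cover exactly {6, 7, 8, 9, 10, 11, 12, 13} — 8 values for 8 variables — and 10 appears only in y₈'s list, so y₈ = 10.
The 7 still-open variables together cover exactly {6, 7, 8, 9, 11, 12, 13} — 7 values for 7 variables — and 12 appears only in y₆'s list, so y₆ = 12.
The 6 still-open variables draw from only 6 values {6, 7, 8, 9, 11, 13}, so each is used; only y₂ can be 6, hence y₂ = 6.
The 5 still-open variables draw from only 5 values {7, 8, 9, 11, 13}, so each is used; only y₇ can be 8, hence y₇ = 8.

8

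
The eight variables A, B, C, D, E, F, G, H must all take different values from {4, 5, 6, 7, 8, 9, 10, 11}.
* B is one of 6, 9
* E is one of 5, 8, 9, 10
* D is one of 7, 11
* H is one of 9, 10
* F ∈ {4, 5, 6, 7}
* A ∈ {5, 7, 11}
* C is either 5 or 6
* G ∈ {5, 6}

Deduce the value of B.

9

The 8 variables draw from only 8 values {4, 5, 6, 7, 8, 9, 10, 11}, so each is used; only F can be 4, hence F = 4.
The 7 still-open variables together cover exactly {5, 6, 7, 8, 9, 10, 11} — 7 values for 7 variables — and 8 appears only in E's list, so E = 8.
The 6 still-open variables draw from only 6 values {5, 6, 7, 9, 10, 11}, so each is used; only H can be 10, hence H = 10.
The 5 still-open variables together cover exactly {5, 6, 7, 9, 11} — 5 values for 5 variables — and 9 appears only in B's list, so B = 9.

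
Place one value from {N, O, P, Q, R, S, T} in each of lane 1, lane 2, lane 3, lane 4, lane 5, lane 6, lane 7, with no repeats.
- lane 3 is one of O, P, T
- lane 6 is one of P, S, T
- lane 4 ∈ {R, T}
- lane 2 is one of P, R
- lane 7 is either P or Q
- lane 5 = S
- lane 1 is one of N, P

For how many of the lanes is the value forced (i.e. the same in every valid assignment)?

4

lane 5 has just one choice, so lane 5 = S. Eliminate S elsewhere: lane 6.
The 6 still-open variables draw from only 6 values {N, O, P, Q, R, T}, so each is used; only lane 1 can be N, hence lane 1 = N.
Among the 5 still-open variables, O fits only lane 3 (and all 5 values in {O, P, Q, R, T} must be used), so lane 3 = O.
The 4 still-open variables together cover exactly {P, Q, R, T} — 4 values for 4 variables — and Q appears only in lane 7's list, so lane 7 = Q.
Determined: lane 1=N, lane 3=O, lane 5=S, lane 7=Q. The other lanes each still have more than one consistent value. That makes 4.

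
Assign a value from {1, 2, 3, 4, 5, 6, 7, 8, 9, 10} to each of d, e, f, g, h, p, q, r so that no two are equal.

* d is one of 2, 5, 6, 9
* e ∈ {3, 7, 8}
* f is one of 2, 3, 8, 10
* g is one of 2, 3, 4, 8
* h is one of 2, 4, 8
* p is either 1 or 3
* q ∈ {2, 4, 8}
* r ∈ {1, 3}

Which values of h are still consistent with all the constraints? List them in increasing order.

p and r share exactly the 2 values {1, 3}; by pigeonhole those values go to them, so strike 1, 3 from e, f, g.
g, h, q share exactly the 3 values {2, 4, 8}; by pigeonhole those values go to them, so strike 2, 4, 8 from d, e, f.
e must be 7 (only option left).
f must be 10 (only option left).
No further eliminations apply; h can still be any of 2, 4, 8.

2, 4, 8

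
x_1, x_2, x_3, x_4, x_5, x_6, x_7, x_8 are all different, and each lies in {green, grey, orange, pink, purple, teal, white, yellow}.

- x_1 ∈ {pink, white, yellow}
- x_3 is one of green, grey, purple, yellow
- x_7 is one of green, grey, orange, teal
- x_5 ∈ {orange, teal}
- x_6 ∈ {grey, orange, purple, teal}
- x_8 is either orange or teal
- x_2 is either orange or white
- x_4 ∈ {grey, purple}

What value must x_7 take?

The 8 variables together cover exactly {green, grey, orange, pink, purple, teal, white, yellow} — 8 values for 8 variables — and pink appears only in x_1's list, so x_1 = pink.
Among the 7 still-open variables, white fits only x_2 (and all 7 values in {green, grey, orange, purple, teal, white, yellow} must be used), so x_2 = white.
Among the 6 still-open variables, yellow fits only x_3 (and all 6 values in {green, grey, orange, purple, teal, yellow} must be used), so x_3 = yellow.
Among the 5 still-open variables, green fits only x_7 (and all 5 values in {green, grey, orange, purple, teal} must be used), so x_7 = green.

green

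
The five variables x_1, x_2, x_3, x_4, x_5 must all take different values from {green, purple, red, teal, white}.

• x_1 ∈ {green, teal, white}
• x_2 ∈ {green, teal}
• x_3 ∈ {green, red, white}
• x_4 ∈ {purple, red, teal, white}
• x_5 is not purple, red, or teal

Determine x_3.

red

Among the 5 variables, purple fits only x_4 (and all 5 values in {green, purple, red, teal, white} must be used), so x_4 = purple.
The 4 still-open variables draw from only 4 values {green, red, teal, white}, so each is used; only x_3 can be red, hence x_3 = red.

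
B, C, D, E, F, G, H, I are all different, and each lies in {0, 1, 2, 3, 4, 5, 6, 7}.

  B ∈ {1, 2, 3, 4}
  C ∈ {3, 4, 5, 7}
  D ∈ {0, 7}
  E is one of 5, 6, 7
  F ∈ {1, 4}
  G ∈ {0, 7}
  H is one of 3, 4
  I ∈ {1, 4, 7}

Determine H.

3

The 8 variables draw from only 8 values {0, 1, 2, 3, 4, 5, 6, 7}, so each is used; only B can be 2, hence B = 2.
The 7 still-open variables together cover exactly {0, 1, 3, 4, 5, 6, 7} — 7 values for 7 variables — and 6 appears only in E's list, so E = 6.
Among the 6 still-open variables, 5 fits only C (and all 6 values in {0, 1, 3, 4, 5, 7} must be used), so C = 5.
The 5 still-open variables draw from only 5 values {0, 1, 3, 4, 7}, so each is used; only H can be 3, hence H = 3.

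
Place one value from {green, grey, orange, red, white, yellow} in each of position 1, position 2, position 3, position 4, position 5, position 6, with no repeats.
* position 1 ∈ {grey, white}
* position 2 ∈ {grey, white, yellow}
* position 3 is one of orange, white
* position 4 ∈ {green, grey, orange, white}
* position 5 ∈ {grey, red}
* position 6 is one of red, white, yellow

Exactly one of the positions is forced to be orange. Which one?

position 3

The 6 variables together cover exactly {green, grey, orange, red, white, yellow} — 6 values for 6 variables — and green appears only in position 4's list, so position 4 = green.
The 5 still-open variables together cover exactly {grey, orange, red, white, yellow} — 5 values for 5 variables — and orange appears only in position 3's list, so position 3 = orange.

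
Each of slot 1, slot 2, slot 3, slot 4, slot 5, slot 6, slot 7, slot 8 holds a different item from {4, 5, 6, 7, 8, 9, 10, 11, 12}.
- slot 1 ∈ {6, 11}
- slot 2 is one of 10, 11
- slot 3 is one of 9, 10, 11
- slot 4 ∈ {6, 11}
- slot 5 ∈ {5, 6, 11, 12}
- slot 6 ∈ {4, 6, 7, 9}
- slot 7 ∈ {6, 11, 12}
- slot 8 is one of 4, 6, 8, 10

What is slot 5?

The 2 variables slot 1 and slot 4 are confined to {6, 11}, which locks those values in; drop them from slot 2, slot 3, slot 5, slot 6, slot 7, slot 8.
slot 2 has just one choice, so slot 2 = 10. Remove 10 from slot 3, slot 8.
slot 3 must be 9 (only option left). So slot 6 can't be 9.
That leaves slot 7 = 12. So slot 5 can't be 12.
So slot 5 = 5.

5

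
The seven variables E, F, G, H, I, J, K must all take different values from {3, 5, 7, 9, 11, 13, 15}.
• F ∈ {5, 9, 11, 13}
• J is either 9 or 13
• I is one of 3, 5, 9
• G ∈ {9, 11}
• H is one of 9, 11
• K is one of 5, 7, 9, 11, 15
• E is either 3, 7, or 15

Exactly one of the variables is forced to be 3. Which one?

I

The 2 variables G and H are confined to {9, 11}, which locks those values in; drop them from F, I, J, K.
J must be 13 (only option left). Strike 13 from F.
That leaves F = 5. Eliminate 5 elsewhere: I, K.
So 3 goes to I.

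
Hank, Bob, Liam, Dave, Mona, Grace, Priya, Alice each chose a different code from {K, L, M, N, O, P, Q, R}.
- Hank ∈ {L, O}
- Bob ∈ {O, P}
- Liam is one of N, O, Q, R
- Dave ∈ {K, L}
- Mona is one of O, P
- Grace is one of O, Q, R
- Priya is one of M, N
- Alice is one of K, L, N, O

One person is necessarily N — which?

Alice

The 8 variables together cover exactly {K, L, M, N, O, P, Q, R} — 8 values for 8 variables — and M appears only in Priya's list, so Priya = M.
The 2 variables Bob and Mona are confined to {O, P}, which locks those values in; drop them from Hank, Liam, Grace, Alice.
Hank's domain is down to {L}, so Hank = L. Eliminate L elsewhere: Dave, Alice.
Dave must be K (only option left). Eliminate K elsewhere: Alice.
So N goes to Alice.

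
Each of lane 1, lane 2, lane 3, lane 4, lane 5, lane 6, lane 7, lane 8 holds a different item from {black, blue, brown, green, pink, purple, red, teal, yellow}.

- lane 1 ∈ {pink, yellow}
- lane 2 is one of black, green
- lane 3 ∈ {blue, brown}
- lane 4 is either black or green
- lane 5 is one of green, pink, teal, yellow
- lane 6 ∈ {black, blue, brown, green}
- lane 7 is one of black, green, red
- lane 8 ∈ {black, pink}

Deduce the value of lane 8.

The 8 variables draw from only 8 values {black, blue, brown, green, pink, red, teal, yellow}, so each is used; only lane 7 can be red, hence lane 7 = red.
The 7 still-open variables together cover exactly {black, blue, brown, green, pink, teal, yellow} — 7 values for 7 variables — and teal appears only in lane 5's list, so lane 5 = teal.
The 6 still-open variables draw from only 6 values {black, blue, brown, green, pink, yellow}, so each is used; only lane 1 can be yellow, hence lane 1 = yellow.
The 5 still-open variables together cover exactly {black, blue, brown, green, pink} — 5 values for 5 variables — and pink appears only in lane 8's list, so lane 8 = pink.

pink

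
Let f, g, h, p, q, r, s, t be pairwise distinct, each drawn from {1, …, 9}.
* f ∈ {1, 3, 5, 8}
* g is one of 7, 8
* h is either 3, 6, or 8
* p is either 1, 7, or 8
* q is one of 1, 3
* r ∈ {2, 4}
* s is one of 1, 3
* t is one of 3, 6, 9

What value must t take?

q and s share exactly the 2 values {1, 3}; by pigeonhole those values go to them, so strike 1, 3 from f, h, p, t.
The 2 variables g and p are confined to {7, 8}, which locks those values in; drop them from f, h.
f must be 5 (only option left).
That leaves h = 6. Strike 6 from t.
So t = 9.

9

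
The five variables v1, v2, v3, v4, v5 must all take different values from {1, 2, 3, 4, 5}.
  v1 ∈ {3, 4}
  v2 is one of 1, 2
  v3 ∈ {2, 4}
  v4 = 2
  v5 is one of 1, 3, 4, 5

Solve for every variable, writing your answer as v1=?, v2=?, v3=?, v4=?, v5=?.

v4 has just one choice, so v4 = 2. Remove 2 from v2, v3.
That leaves v2 = 1. Strike 1 from v5.
v3 must be 4 (only option left). Eliminate 4 elsewhere: v1, v5.
That leaves v1 = 3. Eliminate 3 elsewhere: v5.
v5 has just one choice, so v5 = 5.

v1=3, v2=1, v3=4, v4=2, v5=5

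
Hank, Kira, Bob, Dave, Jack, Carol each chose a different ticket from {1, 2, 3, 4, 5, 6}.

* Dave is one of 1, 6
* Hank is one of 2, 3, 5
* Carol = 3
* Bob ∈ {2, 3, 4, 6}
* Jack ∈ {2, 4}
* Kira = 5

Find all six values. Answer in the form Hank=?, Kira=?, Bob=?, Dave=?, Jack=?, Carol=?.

Hank=2, Kira=5, Bob=6, Dave=1, Jack=4, Carol=3

Kira has just one choice, so Kira = 5. So Hank can't be 5.
Carol must be 3 (only option left). Strike 3 from Hank, Bob.
Hank has just one choice, so Hank = 2. So Bob, Jack can't be 2.
Jack has just one choice, so Jack = 4. So Bob can't be 4.
That leaves Bob = 6. Eliminate 6 elsewhere: Dave.
That leaves Dave = 1.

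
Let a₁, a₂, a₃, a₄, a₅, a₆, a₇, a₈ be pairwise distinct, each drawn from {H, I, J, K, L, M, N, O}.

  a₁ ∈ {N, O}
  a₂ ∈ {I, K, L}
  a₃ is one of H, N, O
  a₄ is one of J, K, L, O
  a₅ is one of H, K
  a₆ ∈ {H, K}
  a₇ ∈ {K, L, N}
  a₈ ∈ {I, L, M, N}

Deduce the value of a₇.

L

The 8 variables together cover exactly {H, I, J, K, L, M, N, O} — 8 values for 8 variables — and J appears only in a₄'s list, so a₄ = J.
Among the 7 still-open variables, M fits only a₈ (and all 7 values in {H, I, K, L, M, N, O} must be used), so a₈ = M.
The 6 still-open variables together cover exactly {H, I, K, L, N, O} — 6 values for 6 variables — and I appears only in a₂'s list, so a₂ = I.
The 5 still-open variables together cover exactly {H, K, L, N, O} — 5 values for 5 variables — and L appears only in a₇'s list, so a₇ = L.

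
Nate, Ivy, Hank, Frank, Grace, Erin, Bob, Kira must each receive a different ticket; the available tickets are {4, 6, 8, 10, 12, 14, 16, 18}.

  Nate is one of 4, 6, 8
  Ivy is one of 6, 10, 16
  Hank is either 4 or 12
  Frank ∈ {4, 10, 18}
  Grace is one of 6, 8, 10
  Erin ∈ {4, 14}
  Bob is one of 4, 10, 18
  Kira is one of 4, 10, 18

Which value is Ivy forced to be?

16

The 8 variables draw from only 8 values {4, 6, 8, 10, 12, 14, 16, 18}, so each is used; only Hank can be 12, hence Hank = 12.
Among the 7 still-open variables, 14 fits only Erin (and all 7 values in {4, 6, 8, 10, 14, 16, 18} must be used), so Erin = 14.
Among the 6 still-open variables, 16 fits only Ivy (and all 6 values in {4, 6, 8, 10, 16, 18} must be used), so Ivy = 16.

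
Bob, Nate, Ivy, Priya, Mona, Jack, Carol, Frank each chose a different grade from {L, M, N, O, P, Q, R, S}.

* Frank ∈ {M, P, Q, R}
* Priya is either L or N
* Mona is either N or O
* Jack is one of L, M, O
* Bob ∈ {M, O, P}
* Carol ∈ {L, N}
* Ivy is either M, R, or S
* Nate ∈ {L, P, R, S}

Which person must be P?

The 8 variables draw from only 8 values {L, M, N, O, P, Q, R, S}, so each is used; only Frank can be Q, hence Frank = Q.
The 2 variables Priya and Carol are confined to {L, N}, which locks those values in; drop them from Nate, Mona, Jack.
That leaves Mona = O. Eliminate O elsewhere: Bob, Jack.
That leaves Jack = M. Eliminate M elsewhere: Bob, Ivy.
So P goes to Bob.

Bob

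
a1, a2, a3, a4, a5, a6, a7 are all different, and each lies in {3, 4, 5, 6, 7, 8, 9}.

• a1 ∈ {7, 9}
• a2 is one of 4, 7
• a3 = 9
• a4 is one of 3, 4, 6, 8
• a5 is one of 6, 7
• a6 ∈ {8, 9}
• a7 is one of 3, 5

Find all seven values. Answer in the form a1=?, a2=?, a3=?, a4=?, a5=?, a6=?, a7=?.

a1=7, a2=4, a3=9, a4=3, a5=6, a6=8, a7=5

a3 must be 9 (only option left). So a1, a6 can't be 9.
a6's domain is down to {8}, so a6 = 8. Strike 8 from a4.
a1's domain is down to {7}, so a1 = 7. Eliminate 7 elsewhere: a2, a5.
a2 must be 4 (only option left). So a4 can't be 4.
a5 must be 6 (only option left). Strike 6 from a4.
a4 has just one choice, so a4 = 3. So a7 can't be 3.
a7 has just one choice, so a7 = 5.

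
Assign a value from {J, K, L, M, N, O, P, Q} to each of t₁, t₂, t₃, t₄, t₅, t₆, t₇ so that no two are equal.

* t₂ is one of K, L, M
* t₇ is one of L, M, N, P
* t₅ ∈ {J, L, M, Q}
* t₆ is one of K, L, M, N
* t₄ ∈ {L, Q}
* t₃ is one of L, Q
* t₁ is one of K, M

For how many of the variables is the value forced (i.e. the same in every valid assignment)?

3

Among the 7 variables, J fits only t₅ (and all 7 values in {J, K, L, M, N, P, Q} must be used), so t₅ = J.
The 6 still-open variables draw from only 6 values {K, L, M, N, P, Q}, so each is used; only t₇ can be P, hence t₇ = P.
The 5 still-open variables draw from only 5 values {K, L, M, N, Q}, so each is used; only t₆ can be N, hence t₆ = N.
t₃ and t₄ between them cover only {L, Q} — a naked pair. Remove those values from t₂.
Determined: t₅=J, t₆=N, t₇=P. The other variables each still have more than one consistent value. That makes 3.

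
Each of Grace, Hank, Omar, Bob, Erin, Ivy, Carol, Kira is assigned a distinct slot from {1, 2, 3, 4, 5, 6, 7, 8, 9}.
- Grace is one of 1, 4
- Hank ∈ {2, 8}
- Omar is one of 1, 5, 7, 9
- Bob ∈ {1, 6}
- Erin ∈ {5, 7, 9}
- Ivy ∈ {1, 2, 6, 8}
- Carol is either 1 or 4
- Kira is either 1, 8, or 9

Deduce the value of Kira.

Grace and Carol between them cover only {1, 4} — a naked pair. Remove those values from Omar, Bob, Ivy, Kira.
Bob has just one choice, so Bob = 6. So Ivy can't be 6.
Hank and Ivy share exactly the 2 values {2, 8}; by pigeonhole those values go to them, so strike 2, 8 from Kira.
So Kira = 9.

9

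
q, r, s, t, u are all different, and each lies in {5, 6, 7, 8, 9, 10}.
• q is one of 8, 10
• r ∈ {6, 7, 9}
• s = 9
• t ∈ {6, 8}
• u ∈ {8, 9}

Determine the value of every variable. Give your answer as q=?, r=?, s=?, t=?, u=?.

q=10, r=7, s=9, t=6, u=8

s must be 9 (only option left). Eliminate 9 elsewhere: r, u.
That leaves u = 8. Remove 8 from q, t.
q must be 10 (only option left).
t has just one choice, so t = 6. Remove 6 from r.
r must be 7 (only option left).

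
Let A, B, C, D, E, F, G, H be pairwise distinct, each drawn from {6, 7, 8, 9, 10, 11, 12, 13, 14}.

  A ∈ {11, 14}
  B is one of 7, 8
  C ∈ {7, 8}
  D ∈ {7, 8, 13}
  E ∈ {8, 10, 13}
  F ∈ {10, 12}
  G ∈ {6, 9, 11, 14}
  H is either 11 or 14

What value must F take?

The 2 variables A and H are confined to {11, 14}, which locks those values in; drop them from G.
B and C share exactly the 2 values {7, 8}; by pigeonhole those values go to them, so strike 7, 8 from D, E.
That leaves D = 13. Strike 13 from E.
E must be 10 (only option left). Eliminate 10 elsewhere: F.
So F = 12.

12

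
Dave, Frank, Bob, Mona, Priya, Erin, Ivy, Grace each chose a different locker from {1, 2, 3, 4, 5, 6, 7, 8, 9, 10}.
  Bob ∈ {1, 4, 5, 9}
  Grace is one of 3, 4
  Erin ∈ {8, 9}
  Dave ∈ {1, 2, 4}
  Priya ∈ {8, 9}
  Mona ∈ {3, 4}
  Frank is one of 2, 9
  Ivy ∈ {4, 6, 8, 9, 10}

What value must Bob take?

5

The 2 variables Mona and Grace are confined to {3, 4}, which locks those values in; drop them from Dave, Bob, Ivy.
The 2 variables Priya and Erin are confined to {8, 9}, which locks those values in; drop them from Frank, Bob, Ivy.
Frank's domain is down to {2}, so Frank = 2. So Dave can't be 2.
That leaves Dave = 1. So Bob can't be 1.
So Bob = 5.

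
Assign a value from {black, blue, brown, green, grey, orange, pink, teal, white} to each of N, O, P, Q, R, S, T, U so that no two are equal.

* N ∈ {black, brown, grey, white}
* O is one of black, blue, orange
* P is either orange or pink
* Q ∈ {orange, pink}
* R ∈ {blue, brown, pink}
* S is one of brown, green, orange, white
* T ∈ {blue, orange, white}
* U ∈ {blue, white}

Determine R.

The 8 variables draw from only 8 values {black, blue, brown, green, grey, orange, pink, white}, so each is used; only S can be green, hence S = green.
The 7 still-open variables draw from only 7 values {black, blue, brown, grey, orange, pink, white}, so each is used; only N can be grey, hence N = grey.
The 6 still-open variables together cover exactly {black, blue, brown, orange, pink, white} — 6 values for 6 variables — and black appears only in O's list, so O = black.
The 5 still-open variables together cover exactly {blue, brown, orange, pink, white} — 5 values for 5 variables — and brown appears only in R's list, so R = brown.

brown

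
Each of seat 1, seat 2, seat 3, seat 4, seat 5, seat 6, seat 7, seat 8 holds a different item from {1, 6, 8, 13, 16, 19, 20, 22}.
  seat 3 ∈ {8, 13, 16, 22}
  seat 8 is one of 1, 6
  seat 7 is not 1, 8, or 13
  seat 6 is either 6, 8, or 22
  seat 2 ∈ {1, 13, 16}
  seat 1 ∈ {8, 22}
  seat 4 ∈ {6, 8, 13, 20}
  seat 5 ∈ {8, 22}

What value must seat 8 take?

The 8 variables draw from only 8 values {1, 6, 8, 13, 16, 19, 20, 22}, so each is used; only seat 7 can be 19, hence seat 7 = 19.
The 7 still-open variables draw from only 7 values {1, 6, 8, 13, 16, 20, 22}, so each is used; only seat 4 can be 20, hence seat 4 = 20.
seat 1 and seat 5 between them cover only {8, 22} — a naked pair. Remove those values from seat 3, seat 6.
That leaves seat 6 = 6. Remove 6 from seat 8.
So seat 8 = 1.

1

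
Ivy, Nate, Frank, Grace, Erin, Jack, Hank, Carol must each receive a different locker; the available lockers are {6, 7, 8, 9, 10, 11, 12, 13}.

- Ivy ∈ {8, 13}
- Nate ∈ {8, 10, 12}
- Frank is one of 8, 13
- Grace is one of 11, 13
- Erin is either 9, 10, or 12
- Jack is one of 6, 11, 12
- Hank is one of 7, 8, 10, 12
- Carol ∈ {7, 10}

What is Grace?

11

The 8 variables draw from only 8 values {6, 7, 8, 9, 10, 11, 12, 13}, so each is used; only Jack can be 6, hence Jack = 6.
The 7 still-open variables draw from only 7 values {7, 8, 9, 10, 11, 12, 13}, so each is used; only Erin can be 9, hence Erin = 9.
The 6 still-open variables together cover exactly {7, 8, 10, 11, 12, 13} — 6 values for 6 variables — and 11 appears only in Grace's list, so Grace = 11.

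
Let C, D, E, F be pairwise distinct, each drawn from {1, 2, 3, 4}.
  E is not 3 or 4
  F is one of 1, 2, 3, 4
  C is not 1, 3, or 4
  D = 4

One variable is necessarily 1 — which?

C's domain is down to {2}, so C = 2. Remove 2 from E, F.
So 1 goes to E.

E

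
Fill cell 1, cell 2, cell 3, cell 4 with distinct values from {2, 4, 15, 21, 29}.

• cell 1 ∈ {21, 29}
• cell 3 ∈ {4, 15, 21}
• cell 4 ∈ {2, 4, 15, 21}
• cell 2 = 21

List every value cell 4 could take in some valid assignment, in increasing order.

cell 2 must be 21 (only option left). Eliminate 21 elsewhere: cell 1, cell 3, cell 4.
cell 1 has just one choice, so cell 1 = 29.
No further eliminations apply; cell 4 can still be any of 2, 4, 15.

2, 4, 15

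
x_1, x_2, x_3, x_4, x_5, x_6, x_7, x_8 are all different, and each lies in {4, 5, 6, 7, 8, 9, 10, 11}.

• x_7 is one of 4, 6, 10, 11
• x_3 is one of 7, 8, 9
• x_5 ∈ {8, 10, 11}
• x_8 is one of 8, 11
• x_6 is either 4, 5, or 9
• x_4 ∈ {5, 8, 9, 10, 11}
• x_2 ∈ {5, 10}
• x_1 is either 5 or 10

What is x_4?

9

The 8 variables draw from only 8 values {4, 5, 6, 7, 8, 9, 10, 11}, so each is used; only x_7 can be 6, hence x_7 = 6.
The 7 still-open variables together cover exactly {4, 5, 7, 8, 9, 10, 11} — 7 values for 7 variables — and 4 appears only in x_6's list, so x_6 = 4.
The 6 still-open variables draw from only 6 values {5, 7, 8, 9, 10, 11}, so each is used; only x_3 can be 7, hence x_3 = 7.
Among the 5 still-open variables, 9 fits only x_4 (and all 5 values in {5, 8, 9, 10, 11} must be used), so x_4 = 9.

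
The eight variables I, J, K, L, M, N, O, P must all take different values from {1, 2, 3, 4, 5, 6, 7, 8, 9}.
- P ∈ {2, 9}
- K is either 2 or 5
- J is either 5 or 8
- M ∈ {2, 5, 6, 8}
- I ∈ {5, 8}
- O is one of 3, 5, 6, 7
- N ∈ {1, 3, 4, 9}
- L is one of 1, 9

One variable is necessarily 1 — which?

L

I and J share exactly the 2 values {5, 8}; by pigeonhole those values go to them, so strike 5, 8 from K, M, O.
K must be 2 (only option left). Strike 2 from M, P.
M must be 6 (only option left). Strike 6 from O.
P has just one choice, so P = 9. So L, N can't be 9.
So 1 goes to L.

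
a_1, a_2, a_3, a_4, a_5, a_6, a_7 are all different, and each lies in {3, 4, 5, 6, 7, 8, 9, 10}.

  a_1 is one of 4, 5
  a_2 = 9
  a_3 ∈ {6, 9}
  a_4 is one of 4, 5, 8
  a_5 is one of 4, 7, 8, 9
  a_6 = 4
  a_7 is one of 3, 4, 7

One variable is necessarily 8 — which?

a_4

a_2's domain is down to {9}, so a_2 = 9. Remove 9 from a_3, a_5.
a_3 has just one choice, so a_3 = 6.
a_6 has just one choice, so a_6 = 4. Strike 4 from a_1, a_4, a_5, a_7.
a_1 must be 5 (only option left). So a_4 can't be 5.
So 8 goes to a_4.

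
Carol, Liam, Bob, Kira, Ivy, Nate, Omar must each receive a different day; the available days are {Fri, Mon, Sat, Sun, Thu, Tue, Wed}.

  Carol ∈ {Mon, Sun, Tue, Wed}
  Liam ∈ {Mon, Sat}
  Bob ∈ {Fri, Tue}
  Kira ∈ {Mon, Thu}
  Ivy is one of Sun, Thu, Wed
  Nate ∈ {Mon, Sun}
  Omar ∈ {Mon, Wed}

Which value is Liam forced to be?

The 7 variables draw from only 7 values {Fri, Mon, Sat, Sun, Thu, Tue, Wed}, so each is used; only Bob can be Fri, hence Bob = Fri.
The 6 still-open variables together cover exactly {Mon, Sat, Sun, Thu, Tue, Wed} — 6 values for 6 variables — and Sat appears only in Liam's list, so Liam = Sat.

Sat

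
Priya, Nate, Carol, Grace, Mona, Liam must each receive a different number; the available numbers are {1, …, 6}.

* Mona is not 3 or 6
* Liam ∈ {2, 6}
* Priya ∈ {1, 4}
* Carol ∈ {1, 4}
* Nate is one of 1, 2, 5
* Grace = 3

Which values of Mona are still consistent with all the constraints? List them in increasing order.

2, 5

Grace has just one choice, so Grace = 3.
The 5 still-open variables draw from only 5 values {1, 2, 4, 5, 6}, so each is used; only Liam can be 6, hence Liam = 6.
Priya and Carol between them cover only {1, 4} — a naked pair. Remove those values from Nate, Mona.
No further eliminations apply; Mona can still be any of 2, 5.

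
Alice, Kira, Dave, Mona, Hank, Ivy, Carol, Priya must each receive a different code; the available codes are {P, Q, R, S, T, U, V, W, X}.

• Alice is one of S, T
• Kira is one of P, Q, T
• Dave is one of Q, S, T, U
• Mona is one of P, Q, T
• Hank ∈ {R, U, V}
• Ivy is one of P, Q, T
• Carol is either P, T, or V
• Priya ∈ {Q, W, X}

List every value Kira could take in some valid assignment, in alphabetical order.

Kira, Mona, Ivy between them cover only {P, Q, T} — a naked triple. Remove those values from Alice, Dave, Carol, Priya.
That leaves Alice = S. Remove S from Dave.
Dave's domain is down to {U}, so Dave = U. Eliminate U elsewhere: Hank.
Carol has just one choice, so Carol = V. So Hank can't be V.
Hank must be R (only option left).
No further eliminations apply; Kira can still be any of P, Q, T.

P, Q, T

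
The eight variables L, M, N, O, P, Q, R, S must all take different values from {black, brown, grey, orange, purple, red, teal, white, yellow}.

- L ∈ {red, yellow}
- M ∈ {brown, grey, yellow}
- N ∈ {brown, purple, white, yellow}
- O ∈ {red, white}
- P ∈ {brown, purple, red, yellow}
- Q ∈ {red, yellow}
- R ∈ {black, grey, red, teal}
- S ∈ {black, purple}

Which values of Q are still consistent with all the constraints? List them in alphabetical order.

Among the 8 variables, teal fits only R (and all 8 values in {black, brown, grey, purple, red, teal, white, yellow} must be used), so R = teal.
The 7 still-open variables together cover exactly {black, brown, grey, purple, red, white, yellow} — 7 values for 7 variables — and black appears only in S's list, so S = black.
The 6 still-open variables draw from only 6 values {brown, grey, purple, red, white, yellow}, so each is used; only M can be grey, hence M = grey.
L and Q share exactly the 2 values {red, yellow}; by pigeonhole those values go to them, so strike red, yellow from N, O, P.
O's domain is down to {white}, so O = white. So N can't be white.
No further eliminations apply; Q can still be any of red, yellow.

red, yellow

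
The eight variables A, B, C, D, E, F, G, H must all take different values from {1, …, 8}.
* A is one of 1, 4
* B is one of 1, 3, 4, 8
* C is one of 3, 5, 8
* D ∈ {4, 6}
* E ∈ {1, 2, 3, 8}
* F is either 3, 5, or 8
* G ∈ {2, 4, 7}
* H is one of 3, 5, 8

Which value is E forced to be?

2

The 8 variables draw from only 8 values {1, 2, 3, 4, 5, 6, 7, 8}, so each is used; only D can be 6, hence D = 6.
Among the 7 still-open variables, 7 fits only G (and all 7 values in {1, 2, 3, 4, 5, 7, 8} must be used), so G = 7.
The 6 still-open variables together cover exactly {1, 2, 3, 4, 5, 8} — 6 values for 6 variables — and 2 appears only in E's list, so E = 2.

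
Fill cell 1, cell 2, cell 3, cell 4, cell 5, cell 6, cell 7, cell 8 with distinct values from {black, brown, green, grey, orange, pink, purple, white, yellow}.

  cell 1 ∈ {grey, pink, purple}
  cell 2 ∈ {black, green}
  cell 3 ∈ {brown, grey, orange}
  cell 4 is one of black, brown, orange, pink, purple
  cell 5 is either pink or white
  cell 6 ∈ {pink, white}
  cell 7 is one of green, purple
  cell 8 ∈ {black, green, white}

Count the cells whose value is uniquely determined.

2

cell 5 and cell 6 share exactly the 2 values {pink, white}; by pigeonhole those values go to them, so strike pink, white from cell 1, cell 4, cell 8.
cell 2 and cell 8 between them cover only {black, green} — a naked pair. Remove those values from cell 4, cell 7.
cell 7's domain is down to {purple}, so cell 7 = purple. Eliminate purple elsewhere: cell 1, cell 4.
cell 1's domain is down to {grey}, so cell 1 = grey. Remove grey from cell 3.
Determined: cell 1=grey, cell 7=purple. The other cells each still have more than one consistent value. That makes 2.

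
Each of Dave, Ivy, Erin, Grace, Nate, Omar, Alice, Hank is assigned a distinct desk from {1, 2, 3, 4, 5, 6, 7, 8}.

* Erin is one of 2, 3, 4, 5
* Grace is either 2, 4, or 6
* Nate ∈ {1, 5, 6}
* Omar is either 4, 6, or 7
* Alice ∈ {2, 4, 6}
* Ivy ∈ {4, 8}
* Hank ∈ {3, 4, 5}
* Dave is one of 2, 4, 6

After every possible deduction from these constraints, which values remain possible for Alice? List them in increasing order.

Among the 8 variables, 1 fits only Nate (and all 8 values in {1, 2, 3, 4, 5, 6, 7, 8} must be used), so Nate = 1.
The 7 still-open variables draw from only 7 values {2, 3, 4, 5, 6, 7, 8}, so each is used; only Omar can be 7, hence Omar = 7.
Among the 6 still-open variables, 8 fits only Ivy (and all 6 values in {2, 3, 4, 5, 6, 8} must be used), so Ivy = 8.
Dave, Grace, Alice share exactly the 3 values {2, 4, 6}; by pigeonhole those values go to them, so strike 2, 4, 6 from Erin, Hank.
No further eliminations apply; Alice can still be any of 2, 4, 6.

2, 4, 6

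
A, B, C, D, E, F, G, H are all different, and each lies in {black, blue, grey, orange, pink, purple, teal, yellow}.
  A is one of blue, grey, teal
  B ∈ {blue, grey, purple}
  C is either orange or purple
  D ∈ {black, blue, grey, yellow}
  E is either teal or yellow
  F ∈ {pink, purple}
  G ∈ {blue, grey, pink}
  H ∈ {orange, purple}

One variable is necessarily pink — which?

F

The 8 variables together cover exactly {black, blue, grey, orange, pink, purple, teal, yellow} — 8 values for 8 variables — and black appears only in D's list, so D = black.
The 7 still-open variables together cover exactly {blue, grey, orange, pink, purple, teal, yellow} — 7 values for 7 variables — and yellow appears only in E's list, so E = yellow.
The 6 still-open variables draw from only 6 values {blue, grey, orange, pink, purple, teal}, so each is used; only A can be teal, hence A = teal.
C and H between them cover only {orange, purple} — a naked pair. Remove those values from B, F.
So pink goes to F.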